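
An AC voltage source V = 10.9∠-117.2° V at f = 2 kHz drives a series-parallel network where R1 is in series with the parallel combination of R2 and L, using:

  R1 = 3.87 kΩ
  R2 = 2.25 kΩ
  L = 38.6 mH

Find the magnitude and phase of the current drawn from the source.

Step 1 — Angular frequency: ω = 2π·f = 2π·2000 = 1.257e+04 rad/s.
Step 2 — Component impedances:
  R1: Z = R = 3870 Ω
  R2: Z = R = 2250 Ω
  L: Z = jωL = j·1.257e+04·0.0386 = 0 + j485.1 Ω
Step 3 — Parallel branch: R2 || L = 1/(1/R2 + 1/L) = 99.93 + j463.5 Ω.
Step 4 — Series with R1: Z_total = R1 + (R2 || L) = 3970 + j463.5 Ω = 3997∠6.7° Ω.
Step 5 — Source phasor: V = 10.9∠-117.2° V = -4.982 - j9.695 V.
Step 6 — Ohm's law: I = V / Z_total = (-4.982 - j9.695) / (3970 + j463.5) = -0.001519 - j0.002265 A.
Step 7 — Convert to polar: |I| = 0.002727 A, ∠I = -123.9°.

I = 0.002727∠-123.9° A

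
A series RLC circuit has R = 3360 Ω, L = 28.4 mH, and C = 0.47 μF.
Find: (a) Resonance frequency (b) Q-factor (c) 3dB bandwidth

Step 1 — Resonance: ω₀ = 1/√(LC) = 1/√(0.0284·4.7e-07) = 8655 rad/s.
Step 2 — f₀ = ω₀/(2π) = 1378 Hz.
Step 3 — Series Q: Q = ω₀L/R = 8655·0.0284/3360 = 0.07316.
Step 4 — Bandwidth: Δω = ω₀/Q = 1.183e+05 rad/s; BW = Δω/(2π) = 1.883e+04 Hz.

(a) f₀ = 1378 Hz  (b) Q = 0.07316  (c) BW = 1.883e+04 Hz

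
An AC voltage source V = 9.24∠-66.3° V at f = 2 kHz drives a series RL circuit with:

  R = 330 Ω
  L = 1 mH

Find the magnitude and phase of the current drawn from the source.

Step 1 — Angular frequency: ω = 2π·f = 2π·2000 = 1.257e+04 rad/s.
Step 2 — Component impedances:
  R: Z = R = 330 Ω
  L: Z = jωL = j·1.257e+04·0.001 = 0 + j12.57 Ω
Step 3 — Series combination: Z_total = R + L = 330 + j12.57 Ω = 330.2∠2.2° Ω.
Step 4 — Source phasor: V = 9.24∠-66.3° V = 3.714 - j8.461 V.
Step 5 — Ohm's law: I = V / Z_total = (3.714 - j8.461) / (330 + j12.57) = 0.01026 - j0.02603 A.
Step 6 — Convert to polar: |I| = 0.02798 A, ∠I = -68.5°.

I = 0.02798∠-68.5° A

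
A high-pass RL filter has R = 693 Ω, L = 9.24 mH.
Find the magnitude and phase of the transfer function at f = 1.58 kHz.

Step 1 — Angular frequency: ω = 2π·1580 = 9927 rad/s.
Step 2 — Transfer function: H(jω) = jωL/(R + jωL).
Step 3 — Numerator jωL = j·91.73; denominator R + jωL = 693 + j91.73.
Step 4 — H = 0.01722 + j0.1301.
Step 5 — Magnitude: |H| = 0.1312 (-17.6 dB); phase: φ = 82.5°.

|H| = 0.1312 (-17.6 dB), φ = 82.5°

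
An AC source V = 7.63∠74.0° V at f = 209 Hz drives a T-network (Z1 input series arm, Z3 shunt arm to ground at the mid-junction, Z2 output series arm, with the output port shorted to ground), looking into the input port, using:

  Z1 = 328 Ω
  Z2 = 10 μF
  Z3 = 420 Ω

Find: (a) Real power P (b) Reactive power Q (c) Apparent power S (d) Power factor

Step 1 — Angular frequency: ω = 2π·f = 2π·209 = 1313 rad/s.
Step 2 — Component impedances:
  Z1: Z = R = 328 Ω
  Z2: Z = 1/(jωC) = -j/(ω·C) = 0 - j76.15 Ω
  Z3: Z = R = 420 Ω
Step 3 — With the output port shorted to ground, the output series arm Z2 runs from the junction to ground; the shunt arm Z3 also runs from the junction to ground. They appear in parallel: Z3 || Z2 = 13.37 - j73.73 Ω.
Step 4 — Series with input arm Z1: Z_in = Z1 + (Z3 || Z2) = 341.4 - j73.73 Ω = 349.2∠-12.2° Ω.
Step 5 — Source phasor: V = 7.63∠74.0° V = 2.103 + j7.334 V.
Step 6 — Current: I = V / Z = 0.001453 + j0.0218 A = 0.02185∠86.2° A.
Step 7 — Complex power: S = V·I* = 0.1629 - j0.03519 VA.
Step 8 — Real power: P = Re(S) = 0.1629 W.
Step 9 — Reactive power: Q = Im(S) = -0.03519 VAR.
Step 10 — Apparent power: |S| = 0.1667 VA.
Step 11 — Power factor: PF = P/|S| = 0.9775 (leading).

(a) P = 0.1629 W  (b) Q = -0.03519 VAR  (c) S = 0.1667 VA  (d) PF = 0.9775 (leading)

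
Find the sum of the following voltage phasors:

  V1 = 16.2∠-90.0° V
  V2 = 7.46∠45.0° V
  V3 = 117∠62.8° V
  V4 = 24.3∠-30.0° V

Step 1 — Convert each phasor to rectangular form:
  V1 = 16.2·(cos(-90.0°) + j·sin(-90.0°)) = 0 - j16.2 V
  V2 = 7.46·(cos(45.0°) + j·sin(45.0°)) = 5.275 + j5.275 V
  V3 = 117·(cos(62.8°) + j·sin(62.8°)) = 53.48 + j104.1 V
  V4 = 24.3·(cos(-30.0°) + j·sin(-30.0°)) = 21.04 - j12.15 V
Step 2 — Sum components: V_total = 79.8 + j80.99 V.
Step 3 — Convert to polar: |V_total| = 113.7 V, ∠V_total = 45.4°.

V_total = 113.7∠45.4° V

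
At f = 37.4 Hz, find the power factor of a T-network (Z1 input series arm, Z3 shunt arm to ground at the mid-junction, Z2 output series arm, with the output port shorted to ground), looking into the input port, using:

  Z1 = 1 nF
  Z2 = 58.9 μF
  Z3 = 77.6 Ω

Step 1 — Angular frequency: ω = 2π·f = 2π·37.4 = 235 rad/s.
Step 2 — Component impedances:
  Z1: Z = 1/(jωC) = -j/(ω·C) = 0 - j4.255e+06 Ω
  Z2: Z = 1/(jωC) = -j/(ω·C) = 0 - j72.25 Ω
  Z3: Z = R = 77.6 Ω
Step 3 — With the output port shorted to ground, the output series arm Z2 runs from the junction to ground; the shunt arm Z3 also runs from the junction to ground. They appear in parallel: Z3 || Z2 = 36.03 - j38.7 Ω.
Step 4 — Series with input arm Z1: Z_in = Z1 + (Z3 || Z2) = 36.03 - j4.256e+06 Ω = 4.256e+06∠-90.0° Ω.
Step 5 — Power factor: PF = cos(φ) = Re(Z)/|Z| = 36.033/4.2555e+06 = 8.467e-06.
Step 6 — Type: Im(Z) = -4.256e+06 ⇒ leading (phase φ = -90.0°).

PF = 8.467e-06 (leading, φ = -90.0°)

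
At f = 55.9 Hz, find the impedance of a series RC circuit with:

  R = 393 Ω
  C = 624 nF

Step 1 — Angular frequency: ω = 2π·f = 2π·55.9 = 351.2 rad/s.
Step 2 — Component impedances:
  R: Z = R = 393 Ω
  C: Z = 1/(jωC) = -j/(ω·C) = 0 - j4563 Ω
Step 3 — Series combination: Z_total = R + C = 393 - j4563 Ω = 4580∠-85.1° Ω.

Z = 393 - j4563 Ω = 4580∠-85.1° Ω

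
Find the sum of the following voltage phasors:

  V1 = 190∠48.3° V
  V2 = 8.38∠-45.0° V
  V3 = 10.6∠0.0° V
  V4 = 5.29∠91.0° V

Step 1 — Convert each phasor to rectangular form:
  V1 = 190·(cos(48.3°) + j·sin(48.3°)) = 126.4 + j141.9 V
  V2 = 8.38·(cos(-45.0°) + j·sin(-45.0°)) = 5.926 - j5.926 V
  V3 = 10.6·(cos(0.0°) + j·sin(0.0°)) = 10.6 V
  V4 = 5.29·(cos(91.0°) + j·sin(91.0°)) = -0.09232 + j5.289 V
Step 2 — Sum components: V_total = 142.8 + j141.2 V.
Step 3 — Convert to polar: |V_total| = 200.9 V, ∠V_total = 44.7°.

V_total = 200.9∠44.7° V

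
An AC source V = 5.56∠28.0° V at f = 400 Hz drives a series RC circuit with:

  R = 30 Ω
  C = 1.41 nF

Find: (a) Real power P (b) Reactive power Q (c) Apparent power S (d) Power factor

Step 1 — Angular frequency: ω = 2π·f = 2π·400 = 2513 rad/s.
Step 2 — Component impedances:
  R: Z = R = 30 Ω
  C: Z = 1/(jωC) = -j/(ω·C) = 0 - j2.822e+05 Ω
Step 3 — Series combination: Z_total = R + C = 30 - j2.822e+05 Ω = 2.822e+05∠-90.0° Ω.
Step 4 — Source phasor: V = 5.56∠28.0° V = 4.909 + j2.61 V.
Step 5 — Current: I = V / Z = -9.248e-06 + j1.74e-05 A = 1.97e-05∠118.0° A.
Step 6 — Complex power: S = V·I* = 1.165e-08 - j0.0001095 VA.
Step 7 — Real power: P = Re(S) = 1.165e-08 W.
Step 8 — Reactive power: Q = Im(S) = -0.0001095 VAR.
Step 9 — Apparent power: |S| = 0.0001095 VA.
Step 10 — Power factor: PF = P/|S| = 0.0001063 (leading).

(a) P = 1.165e-08 W  (b) Q = -0.0001095 VAR  (c) S = 0.0001095 VA  (d) PF = 0.0001063 (leading)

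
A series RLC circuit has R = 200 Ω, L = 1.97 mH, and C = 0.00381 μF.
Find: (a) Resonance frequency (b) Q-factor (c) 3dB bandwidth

Step 1 — Resonance condition Im(Z)=0 gives ω₀ = 1/√(LC).
Step 2 — ω₀ = 1/√(0.00197·3.81e-09) = 3.65e+05 rad/s.
Step 3 — f₀ = ω₀/(2π) = 5.809e+04 Hz.
Step 4 — Series Q: Q = ω₀L/R = 3.65e+05·0.00197/200 = 3.595.
Step 5 — 3dB bandwidth: Δω = ω₀/Q = 1.015e+05 rad/s; BW = Δω/(2π) = 1.616e+04 Hz.

(a) f₀ = 5.809e+04 Hz  (b) Q = 3.595  (c) BW = 1.616e+04 Hz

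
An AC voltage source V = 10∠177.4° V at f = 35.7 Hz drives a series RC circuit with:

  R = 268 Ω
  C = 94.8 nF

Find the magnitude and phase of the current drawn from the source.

Step 1 — Angular frequency: ω = 2π·f = 2π·35.7 = 224.3 rad/s.
Step 2 — Component impedances:
  R: Z = R = 268 Ω
  C: Z = 1/(jωC) = -j/(ω·C) = 0 - j4.703e+04 Ω
Step 3 — Series combination: Z_total = R + C = 268 - j4.703e+04 Ω = 4.703e+04∠-89.7° Ω.
Step 4 — Source phasor: V = 10∠177.4° V = -9.99 + j0.4536 V.
Step 5 — Ohm's law: I = V / Z_total = (-9.99 + j0.4536) / (268 - j4.703e+04) = -1.086e-05 - j0.0002124 A.
Step 6 — Convert to polar: |I| = 0.0002126 A, ∠I = -92.9°.

I = 0.0002126∠-92.9° A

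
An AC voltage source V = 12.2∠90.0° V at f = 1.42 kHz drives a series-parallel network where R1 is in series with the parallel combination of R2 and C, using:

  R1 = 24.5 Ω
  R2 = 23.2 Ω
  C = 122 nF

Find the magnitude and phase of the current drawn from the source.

Step 1 — Angular frequency: ω = 2π·f = 2π·1420 = 8922 rad/s.
Step 2 — Component impedances:
  R1: Z = R = 24.5 Ω
  R2: Z = R = 23.2 Ω
  C: Z = 1/(jωC) = -j/(ω·C) = 0 - j918.7 Ω
Step 3 — Parallel branch: R2 || C = 1/(1/R2 + 1/C) = 23.19 - j0.5855 Ω.
Step 4 — Series with R1: Z_total = R1 + (R2 || C) = 47.69 - j0.5855 Ω = 47.69∠-0.7° Ω.
Step 5 — Source phasor: V = 12.2∠90.0° V = 0 + j12.2 V.
Step 6 — Ohm's law: I = V / Z_total = (0 + j12.2) / (47.69 - j0.5855) = -0.003141 + j0.2558 A.
Step 7 — Convert to polar: |I| = 0.2558 A, ∠I = 90.7°.

I = 0.2558∠90.7° A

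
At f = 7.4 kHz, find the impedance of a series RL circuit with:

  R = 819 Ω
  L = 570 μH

Step 1 — Angular frequency: ω = 2π·f = 2π·7400 = 4.65e+04 rad/s.
Step 2 — Component impedances:
  R: Z = R = 819 Ω
  L: Z = jωL = j·4.65e+04·0.00057 = 0 + j26.5 Ω
Step 3 — Series combination: Z_total = R + L = 819 + j26.5 Ω = 819.4∠1.9° Ω.

Z = 819 + j26.5 Ω = 819.4∠1.9° Ω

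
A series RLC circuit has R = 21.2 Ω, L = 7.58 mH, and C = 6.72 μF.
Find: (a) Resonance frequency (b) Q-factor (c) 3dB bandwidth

Step 1 — Resonance: ω₀ = 1/√(LC) = 1/√(0.00758·6.72e-06) = 4431 rad/s.
Step 2 — f₀ = ω₀/(2π) = 705.2 Hz.
Step 3 — Series Q: Q = ω₀L/R = 4431·0.00758/21.2 = 1.584.
Step 4 — Bandwidth: Δω = ω₀/Q = 2797 rad/s; BW = Δω/(2π) = 445.1 Hz.

(a) f₀ = 705.2 Hz  (b) Q = 1.584  (c) BW = 445.1 Hz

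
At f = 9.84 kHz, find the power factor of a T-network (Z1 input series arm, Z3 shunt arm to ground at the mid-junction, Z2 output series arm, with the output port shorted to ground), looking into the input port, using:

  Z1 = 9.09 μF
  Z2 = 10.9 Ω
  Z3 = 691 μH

Step 1 — Angular frequency: ω = 2π·f = 2π·9840 = 6.183e+04 rad/s.
Step 2 — Component impedances:
  Z1: Z = 1/(jωC) = -j/(ω·C) = 0 - j1.779 Ω
  Z2: Z = R = 10.9 Ω
  Z3: Z = jωL = j·6.183e+04·0.000691 = 0 + j42.72 Ω
Step 3 — With the output port shorted to ground, the output series arm Z2 runs from the junction to ground; the shunt arm Z3 also runs from the junction to ground. They appear in parallel: Z3 || Z2 = 10.23 + j2.611 Ω.
Step 4 — Series with input arm Z1: Z_in = Z1 + (Z3 || Z2) = 10.23 + j0.8317 Ω = 10.27∠4.6° Ω.
Step 5 — Power factor: PF = cos(φ) = Re(Z)/|Z| = 10.234/10.268 = 0.9967.
Step 6 — Type: Im(Z) = 0.8317 ⇒ lagging (phase φ = 4.6°).

PF = 0.9967 (lagging, φ = 4.6°)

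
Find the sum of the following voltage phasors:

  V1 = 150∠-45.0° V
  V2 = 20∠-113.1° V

Step 1 — Convert each phasor to rectangular form:
  V1 = 150·(cos(-45.0°) + j·sin(-45.0°)) = 106.1 - j106.1 V
  V2 = 20·(cos(-113.1°) + j·sin(-113.1°)) = -7.847 - j18.4 V
Step 2 — Sum components: V_total = 98.22 - j124.5 V.
Step 3 — Convert to polar: |V_total| = 158.5 V, ∠V_total = -51.7°.

V_total = 158.5∠-51.7° V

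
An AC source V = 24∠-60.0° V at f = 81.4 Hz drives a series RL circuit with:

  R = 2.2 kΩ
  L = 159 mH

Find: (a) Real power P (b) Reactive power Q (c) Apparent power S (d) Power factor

Step 1 — Angular frequency: ω = 2π·f = 2π·81.4 = 511.5 rad/s.
Step 2 — Component impedances:
  R: Z = R = 2200 Ω
  L: Z = jωL = j·511.5·0.159 = 0 + j81.32 Ω
Step 3 — Series combination: Z_total = R + L = 2200 + j81.32 Ω = 2202∠2.1° Ω.
Step 4 — Source phasor: V = 24∠-60.0° V = 12 - j20.78 V.
Step 5 — Current: I = V / Z = 0.005098 - j0.009636 A = 0.0109∠-62.1° A.
Step 6 — Complex power: S = V·I* = 0.2615 + j0.009665 VA.
Step 7 — Real power: P = Re(S) = 0.2615 W.
Step 8 — Reactive power: Q = Im(S) = 0.009665 VAR.
Step 9 — Apparent power: |S| = 0.2616 VA.
Step 10 — Power factor: PF = P/|S| = 0.9993 (lagging).

(a) P = 0.2615 W  (b) Q = 0.009665 VAR  (c) S = 0.2616 VA  (d) PF = 0.9993 (lagging)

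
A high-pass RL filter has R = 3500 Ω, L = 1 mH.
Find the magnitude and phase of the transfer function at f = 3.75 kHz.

Step 1 — Angular frequency: ω = 2π·3750 = 2.356e+04 rad/s.
Step 2 — Transfer function: H(jω) = jωL/(R + jωL).
Step 3 — Numerator jωL = j·23.56; denominator R + jωL = 3500 + j23.56.
Step 4 — H = 4.532e-05 + j0.006732.
Step 5 — Magnitude: |H| = 0.006732 (-43.4 dB); phase: φ = 89.6°.

|H| = 0.006732 (-43.4 dB), φ = 89.6°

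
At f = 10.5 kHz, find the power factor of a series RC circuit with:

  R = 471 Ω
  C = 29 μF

Step 1 — Angular frequency: ω = 2π·f = 2π·1.05e+04 = 6.597e+04 rad/s.
Step 2 — Component impedances:
  R: Z = R = 471 Ω
  C: Z = 1/(jωC) = -j/(ω·C) = 0 - j0.5227 Ω
Step 3 — Series combination: Z_total = R + C = 471 - j0.5227 Ω = 471∠-0.1° Ω.
Step 4 — Power factor: PF = cos(φ) = Re(Z)/|Z| = 471/471 = 1.
Step 5 — Type: Im(Z) = -0.5227 ⇒ leading (phase φ = -0.1°).

PF = 1 (leading, φ = -0.1°)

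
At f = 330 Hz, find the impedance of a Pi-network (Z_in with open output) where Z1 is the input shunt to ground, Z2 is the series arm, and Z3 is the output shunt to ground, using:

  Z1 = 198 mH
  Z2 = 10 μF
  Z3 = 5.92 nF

Step 1 — Angular frequency: ω = 2π·f = 2π·330 = 2073 rad/s.
Step 2 — Component impedances:
  Z1: Z = jωL = j·2073·0.198 = 0 + j410.5 Ω
  Z2: Z = 1/(jωC) = -j/(ω·C) = 0 - j48.23 Ω
  Z3: Z = 1/(jωC) = -j/(ω·C) = 0 - j8.147e+04 Ω
Step 3 — With open output, the series arm Z2 and the output shunt Z3 appear in series to ground: Z2 + Z3 = 0 - j8.152e+04 Ω.
Step 4 — Parallel with input shunt Z1: Z_in = Z1 || (Z2 + Z3) = 0 + j412.6 Ω = 412.6∠90.0° Ω.

Z = 0 + j412.6 Ω = 412.6∠90.0° Ω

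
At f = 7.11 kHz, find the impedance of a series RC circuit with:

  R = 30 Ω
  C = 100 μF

Step 1 — Angular frequency: ω = 2π·f = 2π·7110 = 4.467e+04 rad/s.
Step 2 — Component impedances:
  R: Z = R = 30 Ω
  C: Z = 1/(jωC) = -j/(ω·C) = 0 - j0.2238 Ω
Step 3 — Series combination: Z_total = R + C = 30 - j0.2238 Ω = 30∠-0.4° Ω.

Z = 30 - j0.2238 Ω = 30∠-0.4° Ω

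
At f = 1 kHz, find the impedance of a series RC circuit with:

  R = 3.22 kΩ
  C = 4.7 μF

Step 1 — Angular frequency: ω = 2π·f = 2π·1000 = 6283 rad/s.
Step 2 — Component impedances:
  R: Z = R = 3220 Ω
  C: Z = 1/(jωC) = -j/(ω·C) = 0 - j33.86 Ω
Step 3 — Series combination: Z_total = R + C = 3220 - j33.86 Ω = 3220∠-0.6° Ω.

Z = 3220 - j33.86 Ω = 3220∠-0.6° Ω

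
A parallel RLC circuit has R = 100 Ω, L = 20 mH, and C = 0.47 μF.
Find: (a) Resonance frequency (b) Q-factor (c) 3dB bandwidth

Step 1 — Resonance: ω₀ = 1/√(LC) = 1/√(0.02·4.7e-07) = 1.031e+04 rad/s.
Step 2 — f₀ = ω₀/(2π) = 1642 Hz.
Step 3 — Parallel Q: Q = R/(ω₀L) = 100/(1.031e+04·0.02) = 0.4848.
Step 4 — Bandwidth: Δω = ω₀/Q = 2.128e+04 rad/s; BW = Δω/(2π) = 3386 Hz.

(a) f₀ = 1642 Hz  (b) Q = 0.4848  (c) BW = 3386 Hz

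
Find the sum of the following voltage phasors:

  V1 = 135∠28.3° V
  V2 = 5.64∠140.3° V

Step 1 — Convert each phasor to rectangular form:
  V1 = 135·(cos(28.3°) + j·sin(28.3°)) = 118.9 + j64 V
  V2 = 5.64·(cos(140.3°) + j·sin(140.3°)) = -4.339 + j3.603 V
Step 2 — Sum components: V_total = 114.5 + j67.6 V.
Step 3 — Convert to polar: |V_total| = 133 V, ∠V_total = 30.6°.

V_total = 133∠30.6° V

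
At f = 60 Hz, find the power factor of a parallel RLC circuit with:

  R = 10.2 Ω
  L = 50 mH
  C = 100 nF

Step 1 — Angular frequency: ω = 2π·f = 2π·60 = 377 rad/s.
Step 2 — Component impedances:
  R: Z = R = 10.2 Ω
  L: Z = jωL = j·377·0.05 = 0 + j18.85 Ω
  C: Z = 1/(jωC) = -j/(ω·C) = 0 - j2.653e+04 Ω
Step 3 — Parallel combination: 1/Z_total = 1/R + 1/L + 1/C; Z_total = 7.892 + j4.268 Ω = 8.972∠28.4° Ω.
Step 4 — Power factor: PF = cos(φ) = Re(Z)/|Z| = 7.892/8.972 = 0.8796.
Step 5 — Type: Im(Z) = 4.268 ⇒ lagging (phase φ = 28.4°).

PF = 0.8796 (lagging, φ = 28.4°)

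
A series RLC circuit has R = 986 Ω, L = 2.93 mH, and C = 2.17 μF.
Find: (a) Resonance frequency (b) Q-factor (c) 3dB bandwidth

Step 1 — Resonance: ω₀ = 1/√(LC) = 1/√(0.00293·2.17e-06) = 1.254e+04 rad/s.
Step 2 — f₀ = ω₀/(2π) = 1996 Hz.
Step 3 — Series Q: Q = ω₀L/R = 1.254e+04·0.00293/986 = 0.03727.
Step 4 — Bandwidth: Δω = ω₀/Q = 3.365e+05 rad/s; BW = Δω/(2π) = 5.356e+04 Hz.

(a) f₀ = 1996 Hz  (b) Q = 0.03727  (c) BW = 5.356e+04 Hz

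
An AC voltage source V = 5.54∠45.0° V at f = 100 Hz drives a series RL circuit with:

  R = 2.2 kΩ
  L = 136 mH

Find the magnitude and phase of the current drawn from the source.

Step 1 — Angular frequency: ω = 2π·f = 2π·100 = 628.3 rad/s.
Step 2 — Component impedances:
  R: Z = R = 2200 Ω
  L: Z = jωL = j·628.3·0.136 = 0 + j85.45 Ω
Step 3 — Series combination: Z_total = R + L = 2200 + j85.45 Ω = 2202∠2.2° Ω.
Step 4 — Source phasor: V = 5.54∠45.0° V = 3.917 + j3.917 V.
Step 5 — Ohm's law: I = V / Z_total = (3.917 + j3.917) / (2200 + j85.45) = 0.001847 + j0.001709 A.
Step 6 — Convert to polar: |I| = 0.002516 A, ∠I = 42.8°.

I = 0.002516∠42.8° A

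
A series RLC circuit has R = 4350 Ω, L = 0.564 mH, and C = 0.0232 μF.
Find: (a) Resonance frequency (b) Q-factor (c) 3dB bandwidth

Step 1 — Resonance condition Im(Z)=0 gives ω₀ = 1/√(LC).
Step 2 — ω₀ = 1/√(0.000564·2.32e-08) = 2.764e+05 rad/s.
Step 3 — f₀ = ω₀/(2π) = 4.4e+04 Hz.
Step 4 — Series Q: Q = ω₀L/R = 2.764e+05·0.000564/4350 = 0.03584.
Step 5 — 3dB bandwidth: Δω = ω₀/Q = 7.713e+06 rad/s; BW = Δω/(2π) = 1.228e+06 Hz.

(a) f₀ = 4.4e+04 Hz  (b) Q = 0.03584  (c) BW = 1.228e+06 Hz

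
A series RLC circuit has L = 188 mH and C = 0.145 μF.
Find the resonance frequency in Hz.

Step 1 — Resonance condition Im(Z)=0 gives ω₀ = 1/√(LC).
Step 2 — ω₀ = 1/√(0.188·1.45e-07) = 6057 rad/s.
Step 3 — f₀ = ω₀/(2π) = 964 Hz.

f₀ = 964 Hz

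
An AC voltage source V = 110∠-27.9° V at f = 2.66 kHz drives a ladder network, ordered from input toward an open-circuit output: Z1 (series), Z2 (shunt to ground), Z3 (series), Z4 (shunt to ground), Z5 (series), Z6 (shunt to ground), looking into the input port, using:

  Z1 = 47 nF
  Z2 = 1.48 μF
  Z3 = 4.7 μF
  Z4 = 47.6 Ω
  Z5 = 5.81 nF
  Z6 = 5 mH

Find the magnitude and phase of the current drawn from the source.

Step 1 — Angular frequency: ω = 2π·f = 2π·2660 = 1.671e+04 rad/s.
Step 2 — Component impedances:
  Z1: Z = 1/(jωC) = -j/(ω·C) = 0 - j1273 Ω
  Z2: Z = 1/(jωC) = -j/(ω·C) = 0 - j40.43 Ω
  Z3: Z = 1/(jωC) = -j/(ω·C) = 0 - j12.73 Ω
  Z4: Z = R = 47.6 Ω
  Z5: Z = 1/(jωC) = -j/(ω·C) = 0 - j1.03e+04 Ω
  Z6: Z = jωL = j·1.671e+04·0.005 = 0 + j83.57 Ω
Step 3 — Ladder network (open output): work backward from the far end, alternating series and parallel combinations. Z_in = 15.21 - j1296 Ω = 1296∠-89.3° Ω.
Step 4 — Source phasor: V = 110∠-27.9° V = 97.21 - j51.47 V.
Step 5 — Ohm's law: I = V / Z_total = (97.21 - j51.47) / (15.21 - j1296) = 0.04058 + j0.07451 A.
Step 6 — Convert to polar: |I| = 0.08484 A, ∠I = 61.4°.

I = 0.08484∠61.4° A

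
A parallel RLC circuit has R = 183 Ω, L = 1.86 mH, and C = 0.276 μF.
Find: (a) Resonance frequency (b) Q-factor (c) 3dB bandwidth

Step 1 — Resonance: ω₀ = 1/√(LC) = 1/√(0.00186·2.76e-07) = 4.414e+04 rad/s.
Step 2 — f₀ = ω₀/(2π) = 7024 Hz.
Step 3 — Parallel Q: Q = R/(ω₀L) = 183/(4.414e+04·0.00186) = 2.229.
Step 4 — Bandwidth: Δω = ω₀/Q = 1.98e+04 rad/s; BW = Δω/(2π) = 3151 Hz.

(a) f₀ = 7024 Hz  (b) Q = 2.229  (c) BW = 3151 Hz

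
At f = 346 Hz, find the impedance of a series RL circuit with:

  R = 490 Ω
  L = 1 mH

Step 1 — Angular frequency: ω = 2π·f = 2π·346 = 2174 rad/s.
Step 2 — Component impedances:
  R: Z = R = 490 Ω
  L: Z = jωL = j·2174·0.001 = 0 + j2.174 Ω
Step 3 — Series combination: Z_total = R + L = 490 + j2.174 Ω = 490∠0.3° Ω.

Z = 490 + j2.174 Ω = 490∠0.3° Ω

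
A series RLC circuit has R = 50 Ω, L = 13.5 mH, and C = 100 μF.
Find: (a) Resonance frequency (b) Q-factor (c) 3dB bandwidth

Step 1 — Resonance condition Im(Z)=0 gives ω₀ = 1/√(LC).
Step 2 — ω₀ = 1/√(0.0135·0.0001) = 860.7 rad/s.
Step 3 — f₀ = ω₀/(2π) = 137 Hz.
Step 4 — Series Q: Q = ω₀L/R = 860.7·0.0135/50 = 0.2324.
Step 5 — 3dB bandwidth: Δω = ω₀/Q = 3704 rad/s; BW = Δω/(2π) = 589.5 Hz.

(a) f₀ = 137 Hz  (b) Q = 0.2324  (c) BW = 589.5 Hz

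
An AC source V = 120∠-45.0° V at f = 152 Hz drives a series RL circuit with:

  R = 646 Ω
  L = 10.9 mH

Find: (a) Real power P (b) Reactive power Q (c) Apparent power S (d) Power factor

Step 1 — Angular frequency: ω = 2π·f = 2π·152 = 955 rad/s.
Step 2 — Component impedances:
  R: Z = R = 646 Ω
  L: Z = jωL = j·955·0.0109 = 0 + j10.41 Ω
Step 3 — Series combination: Z_total = R + L = 646 + j10.41 Ω = 646.1∠0.9° Ω.
Step 4 — Source phasor: V = 120∠-45.0° V = 84.85 - j84.85 V.
Step 5 — Current: I = V / Z = 0.1292 - j0.1334 A = 0.1857∠-45.9° A.
Step 6 — Complex power: S = V·I* = 22.29 + j0.3591 VA.
Step 7 — Real power: P = Re(S) = 22.29 W.
Step 8 — Reactive power: Q = Im(S) = 0.3591 VAR.
Step 9 — Apparent power: |S| = 22.29 VA.
Step 10 — Power factor: PF = P/|S| = 0.9999 (lagging).

(a) P = 22.29 W  (b) Q = 0.3591 VAR  (c) S = 22.29 VA  (d) PF = 0.9999 (lagging)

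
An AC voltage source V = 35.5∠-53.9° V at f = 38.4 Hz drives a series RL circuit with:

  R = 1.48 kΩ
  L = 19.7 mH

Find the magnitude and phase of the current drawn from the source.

Step 1 — Angular frequency: ω = 2π·f = 2π·38.4 = 241.3 rad/s.
Step 2 — Component impedances:
  R: Z = R = 1480 Ω
  L: Z = jωL = j·241.3·0.0197 = 0 + j4.753 Ω
Step 3 — Series combination: Z_total = R + L = 1480 + j4.753 Ω = 1480∠0.2° Ω.
Step 4 — Source phasor: V = 35.5∠-53.9° V = 20.92 - j28.68 V.
Step 5 — Ohm's law: I = V / Z_total = (20.92 - j28.68) / (1480 + j4.753) = 0.01407 - j0.01943 A.
Step 6 — Convert to polar: |I| = 0.02399 A, ∠I = -54.1°.

I = 0.02399∠-54.1° A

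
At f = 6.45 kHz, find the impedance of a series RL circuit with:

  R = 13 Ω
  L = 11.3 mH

Step 1 — Angular frequency: ω = 2π·f = 2π·6450 = 4.053e+04 rad/s.
Step 2 — Component impedances:
  R: Z = R = 13 Ω
  L: Z = jωL = j·4.053e+04·0.0113 = 0 + j457.9 Ω
Step 3 — Series combination: Z_total = R + L = 13 + j457.9 Ω = 458.1∠88.4° Ω.

Z = 13 + j457.9 Ω = 458.1∠88.4° Ω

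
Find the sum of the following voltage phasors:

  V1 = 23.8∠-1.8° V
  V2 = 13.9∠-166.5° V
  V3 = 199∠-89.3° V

Step 1 — Convert each phasor to rectangular form:
  V1 = 23.8·(cos(-1.8°) + j·sin(-1.8°)) = 23.79 - j0.7476 V
  V2 = 13.9·(cos(-166.5°) + j·sin(-166.5°)) = -13.52 - j3.245 V
  V3 = 199·(cos(-89.3°) + j·sin(-89.3°)) = 2.431 - j199 V
Step 2 — Sum components: V_total = 12.7 - j203 V.
Step 3 — Convert to polar: |V_total| = 203.4 V, ∠V_total = -86.4°.

V_total = 203.4∠-86.4° V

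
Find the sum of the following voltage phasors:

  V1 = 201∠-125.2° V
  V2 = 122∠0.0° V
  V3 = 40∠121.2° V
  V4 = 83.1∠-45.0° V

Step 1 — Convert each phasor to rectangular form:
  V1 = 201·(cos(-125.2°) + j·sin(-125.2°)) = -115.9 - j164.2 V
  V2 = 122·(cos(0.0°) + j·sin(0.0°)) = 122 V
  V3 = 40·(cos(121.2°) + j·sin(121.2°)) = -20.72 + j34.21 V
  V4 = 83.1·(cos(-45.0°) + j·sin(-45.0°)) = 58.76 - j58.76 V
Step 2 — Sum components: V_total = 44.18 - j188.8 V.
Step 3 — Convert to polar: |V_total| = 193.9 V, ∠V_total = -76.8°.

V_total = 193.9∠-76.8° V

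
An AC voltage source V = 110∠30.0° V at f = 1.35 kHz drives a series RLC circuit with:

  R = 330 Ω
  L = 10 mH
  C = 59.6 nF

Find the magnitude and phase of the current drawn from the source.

Step 1 — Angular frequency: ω = 2π·f = 2π·1350 = 8482 rad/s.
Step 2 — Component impedances:
  R: Z = R = 330 Ω
  L: Z = jωL = j·8482·0.01 = 0 + j84.82 Ω
  C: Z = 1/(jωC) = -j/(ω·C) = 0 - j1978 Ω
Step 3 — Series combination: Z_total = R + L + C = 330 - j1893 Ω = 1922∠-80.1° Ω.
Step 4 — Source phasor: V = 110∠30.0° V = 95.26 + j55 V.
Step 5 — Ohm's law: I = V / Z_total = (95.26 + j55) / (330 - j1893) = -0.01968 + j0.05375 A.
Step 6 — Convert to polar: |I| = 0.05724 A, ∠I = 110.1°.

I = 0.05724∠110.1° A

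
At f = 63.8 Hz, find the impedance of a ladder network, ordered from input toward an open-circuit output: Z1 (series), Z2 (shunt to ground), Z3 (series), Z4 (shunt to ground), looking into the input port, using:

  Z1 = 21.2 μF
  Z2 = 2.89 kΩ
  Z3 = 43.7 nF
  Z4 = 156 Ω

Step 1 — Angular frequency: ω = 2π·f = 2π·63.8 = 400.9 rad/s.
Step 2 — Component impedances:
  Z1: Z = 1/(jωC) = -j/(ω·C) = 0 - j117.7 Ω
  Z2: Z = R = 2890 Ω
  Z3: Z = 1/(jωC) = -j/(ω·C) = 0 - j5.708e+04 Ω
  Z4: Z = R = 156 Ω
Step 3 — Ladder network (open output): work backward from the far end, alternating series and parallel combinations. Z_in = 2882 - j263.6 Ω = 2894∠-5.2° Ω.

Z = 2882 - j263.6 Ω = 2894∠-5.2° Ω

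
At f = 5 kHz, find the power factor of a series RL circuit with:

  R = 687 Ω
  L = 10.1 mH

Step 1 — Angular frequency: ω = 2π·f = 2π·5000 = 3.142e+04 rad/s.
Step 2 — Component impedances:
  R: Z = R = 687 Ω
  L: Z = jωL = j·3.142e+04·0.0101 = 0 + j317.3 Ω
Step 3 — Series combination: Z_total = R + L = 687 + j317.3 Ω = 756.7∠24.8° Ω.
Step 4 — Power factor: PF = cos(φ) = Re(Z)/|Z| = 687/756.74 = 0.9078.
Step 5 — Type: Im(Z) = 317.3 ⇒ lagging (phase φ = 24.8°).

PF = 0.9078 (lagging, φ = 24.8°)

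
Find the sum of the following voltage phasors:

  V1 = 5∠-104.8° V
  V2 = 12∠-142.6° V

Step 1 — Convert each phasor to rectangular form:
  V1 = 5·(cos(-104.8°) + j·sin(-104.8°)) = -1.277 - j4.834 V
  V2 = 12·(cos(-142.6°) + j·sin(-142.6°)) = -9.533 - j7.289 V
Step 2 — Sum components: V_total = -10.81 - j12.12 V.
Step 3 — Convert to polar: |V_total| = 16.24 V, ∠V_total = -131.7°.

V_total = 16.24∠-131.7° V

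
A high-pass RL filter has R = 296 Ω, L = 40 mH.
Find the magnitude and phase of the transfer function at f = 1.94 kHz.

Step 1 — Angular frequency: ω = 2π·1940 = 1.219e+04 rad/s.
Step 2 — Transfer function: H(jω) = jωL/(R + jωL).
Step 3 — Numerator jωL = j·487.6; denominator R + jωL = 296 + j487.6.
Step 4 — H = 0.7307 + j0.4436.
Step 5 — Magnitude: |H| = 0.8548 (-1.4 dB); phase: φ = 31.3°.

|H| = 0.8548 (-1.4 dB), φ = 31.3°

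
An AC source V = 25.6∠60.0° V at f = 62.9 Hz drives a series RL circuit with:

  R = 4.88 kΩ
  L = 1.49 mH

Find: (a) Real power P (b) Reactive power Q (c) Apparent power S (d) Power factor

Step 1 — Angular frequency: ω = 2π·f = 2π·62.9 = 395.2 rad/s.
Step 2 — Component impedances:
  R: Z = R = 4880 Ω
  L: Z = jωL = j·395.2·0.00149 = 0 + j0.5889 Ω
Step 3 — Series combination: Z_total = R + L = 4880 + j0.5889 Ω = 4880∠0.0° Ω.
Step 4 — Source phasor: V = 25.6∠60.0° V = 12.8 + j22.17 V.
Step 5 — Current: I = V / Z = 0.002623 + j0.004543 A = 0.005246∠60.0° A.
Step 6 — Complex power: S = V·I* = 0.1343 + j1.621e-05 VA.
Step 7 — Real power: P = Re(S) = 0.1343 W.
Step 8 — Reactive power: Q = Im(S) = 1.621e-05 VAR.
Step 9 — Apparent power: |S| = 0.1343 VA.
Step 10 — Power factor: PF = P/|S| = 1 (lagging).

(a) P = 0.1343 W  (b) Q = 1.621e-05 VAR  (c) S = 0.1343 VA  (d) PF = 1 (lagging)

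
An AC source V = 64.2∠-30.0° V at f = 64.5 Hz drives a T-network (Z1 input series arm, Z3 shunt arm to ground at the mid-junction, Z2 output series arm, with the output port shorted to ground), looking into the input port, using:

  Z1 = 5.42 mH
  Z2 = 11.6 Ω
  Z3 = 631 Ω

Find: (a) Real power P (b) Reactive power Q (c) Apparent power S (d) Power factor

Step 1 — Angular frequency: ω = 2π·f = 2π·64.5 = 405.3 rad/s.
Step 2 — Component impedances:
  Z1: Z = jωL = j·405.3·0.00542 = 0 + j2.197 Ω
  Z2: Z = R = 11.6 Ω
  Z3: Z = R = 631 Ω
Step 3 — With the output port shorted to ground, the output series arm Z2 runs from the junction to ground; the shunt arm Z3 also runs from the junction to ground. They appear in parallel: Z3 || Z2 = 11.39 Ω.
Step 4 — Series with input arm Z1: Z_in = Z1 + (Z3 || Z2) = 11.39 + j2.197 Ω = 11.6∠10.9° Ω.
Step 5 — Source phasor: V = 64.2∠-30.0° V = 55.6 - j32.1 V.
Step 6 — Current: I = V / Z = 4.182 - j3.625 A = 5.534∠-40.9° A.
Step 7 — Complex power: S = V·I* = 348.9 + j67.28 VA.
Step 8 — Real power: P = Re(S) = 348.9 W.
Step 9 — Reactive power: Q = Im(S) = 67.28 VAR.
Step 10 — Apparent power: |S| = 355.3 VA.
Step 11 — Power factor: PF = P/|S| = 0.9819 (lagging).

(a) P = 348.9 W  (b) Q = 67.28 VAR  (c) S = 355.3 VA  (d) PF = 0.9819 (lagging)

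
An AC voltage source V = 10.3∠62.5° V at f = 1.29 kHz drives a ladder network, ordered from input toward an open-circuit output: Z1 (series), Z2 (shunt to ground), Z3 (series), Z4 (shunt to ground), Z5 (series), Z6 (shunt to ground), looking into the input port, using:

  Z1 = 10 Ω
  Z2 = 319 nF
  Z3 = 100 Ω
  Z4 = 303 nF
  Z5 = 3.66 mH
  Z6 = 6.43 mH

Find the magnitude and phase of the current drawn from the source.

Step 1 — Angular frequency: ω = 2π·f = 2π·1290 = 8105 rad/s.
Step 2 — Component impedances:
  Z1: Z = R = 10 Ω
  Z2: Z = 1/(jωC) = -j/(ω·C) = 0 - j386.8 Ω
  Z3: Z = R = 100 Ω
  Z4: Z = 1/(jωC) = -j/(ω·C) = 0 - j407.2 Ω
  Z5: Z = jωL = j·8105·0.00366 = 0 + j29.67 Ω
  Z6: Z = jωL = j·8105·0.00643 = 0 + j52.12 Ω
Step 3 — Ladder network (open output): work backward from the far end, alternating series and parallel combinations. Z_in = 174.6 + j81.3 Ω = 192.6∠25.0° Ω.
Step 4 — Source phasor: V = 10.3∠62.5° V = 4.756 + j9.136 V.
Step 5 — Ohm's law: I = V / Z_total = (4.756 + j9.136) / (174.6 + j81.3) = 0.04242 + j0.03258 A.
Step 6 — Convert to polar: |I| = 0.05349 A, ∠I = 37.5°.

I = 0.05349∠37.5° A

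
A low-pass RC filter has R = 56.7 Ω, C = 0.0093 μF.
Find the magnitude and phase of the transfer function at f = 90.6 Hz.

Step 1 — Angular frequency: ω = 2π·90.6 = 569.3 rad/s.
Step 2 — Transfer function: H(jω) = 1/(1 + jωRC).
Step 3 — Denominator: 1 + jωRC = 1 + j·569.3·56.7·9.3e-09 = 1 + j0.0003002.
Step 4 — H = 1 - j0.0003002.
Step 5 — Magnitude: |H| = 1 (-0.0 dB); phase: φ = -0.0°.

|H| = 1 (-0.0 dB), φ = -0.0°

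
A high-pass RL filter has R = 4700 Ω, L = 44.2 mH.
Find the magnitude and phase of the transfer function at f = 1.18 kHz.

Step 1 — Angular frequency: ω = 2π·1180 = 7414 rad/s.
Step 2 — Transfer function: H(jω) = jωL/(R + jωL).
Step 3 — Numerator jωL = j·327.7; denominator R + jωL = 4700 + j327.7.
Step 4 — H = 0.004838 + j0.06939.
Step 5 — Magnitude: |H| = 0.06956 (-23.2 dB); phase: φ = 86.0°.

|H| = 0.06956 (-23.2 dB), φ = 86.0°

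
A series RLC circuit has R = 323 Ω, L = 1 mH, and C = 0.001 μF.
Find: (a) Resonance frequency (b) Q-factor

Step 1 — Resonance condition Im(Z)=0 gives ω₀ = 1/√(LC).
Step 2 — ω₀ = 1/√(0.001·1e-09) = 1e+06 rad/s.
Step 3 — f₀ = ω₀/(2π) = 1.592e+05 Hz.
Step 4 — Series Q: Q = ω₀L/R = 1e+06·0.001/323 = 3.096.

(a) f₀ = 1.592e+05 Hz  (b) Q = 3.096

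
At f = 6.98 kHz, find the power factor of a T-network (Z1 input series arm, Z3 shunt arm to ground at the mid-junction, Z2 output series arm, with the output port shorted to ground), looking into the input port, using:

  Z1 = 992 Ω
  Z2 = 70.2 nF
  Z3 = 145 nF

Step 1 — Angular frequency: ω = 2π·f = 2π·6980 = 4.386e+04 rad/s.
Step 2 — Component impedances:
  Z1: Z = R = 992 Ω
  Z2: Z = 1/(jωC) = -j/(ω·C) = 0 - j324.8 Ω
  Z3: Z = 1/(jωC) = -j/(ω·C) = 0 - j157.3 Ω
Step 3 — With the output port shorted to ground, the output series arm Z2 runs from the junction to ground; the shunt arm Z3 also runs from the junction to ground. They appear in parallel: Z3 || Z2 = 0 - j106 Ω.
Step 4 — Series with input arm Z1: Z_in = Z1 + (Z3 || Z2) = 992 - j106 Ω = 997.6∠-6.1° Ω.
Step 5 — Power factor: PF = cos(φ) = Re(Z)/|Z| = 992/997.64 = 0.9943.
Step 6 — Type: Im(Z) = -106 ⇒ leading (phase φ = -6.1°).

PF = 0.9943 (leading, φ = -6.1°)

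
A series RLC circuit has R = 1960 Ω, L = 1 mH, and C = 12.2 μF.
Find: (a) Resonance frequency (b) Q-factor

Step 1 — Resonance condition Im(Z)=0 gives ω₀ = 1/√(LC).
Step 2 — ω₀ = 1/√(0.001·1.22e-05) = 9054 rad/s.
Step 3 — f₀ = ω₀/(2π) = 1441 Hz.
Step 4 — Series Q: Q = ω₀L/R = 9054·0.001/1960 = 0.004619.

(a) f₀ = 1441 Hz  (b) Q = 0.004619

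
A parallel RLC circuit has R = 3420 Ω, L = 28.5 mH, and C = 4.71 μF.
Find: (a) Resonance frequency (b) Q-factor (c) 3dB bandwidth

Step 1 — Resonance: ω₀ = 1/√(LC) = 1/√(0.0285·4.71e-06) = 2729 rad/s.
Step 2 — f₀ = ω₀/(2π) = 434.4 Hz.
Step 3 — Parallel Q: Q = R/(ω₀L) = 3420/(2729·0.0285) = 43.97.
Step 4 — Bandwidth: Δω = ω₀/Q = 62.08 rad/s; BW = Δω/(2π) = 9.88 Hz.

(a) f₀ = 434.4 Hz  (b) Q = 43.97  (c) BW = 9.88 Hz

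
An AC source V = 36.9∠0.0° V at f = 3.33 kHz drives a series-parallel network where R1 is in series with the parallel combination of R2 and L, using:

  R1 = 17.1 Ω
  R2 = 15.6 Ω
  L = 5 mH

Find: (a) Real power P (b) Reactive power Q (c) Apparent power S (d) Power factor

Step 1 — Angular frequency: ω = 2π·f = 2π·3330 = 2.092e+04 rad/s.
Step 2 — Component impedances:
  R1: Z = R = 17.1 Ω
  R2: Z = R = 15.6 Ω
  L: Z = jωL = j·2.092e+04·0.005 = 0 + j104.6 Ω
Step 3 — Parallel branch: R2 || L = 1/(1/R2 + 1/L) = 15.26 + j2.276 Ω.
Step 4 — Series with R1: Z_total = R1 + (R2 || L) = 32.36 + j2.276 Ω = 32.44∠4.0° Ω.
Step 5 — Source phasor: V = 36.9∠0.0° V = 36.9 V.
Step 6 — Current: I = V / Z = 1.135 - j0.07979 A = 1.137∠-4.0° A.
Step 7 — Complex power: S = V·I* = 41.87 + j2.944 VA.
Step 8 — Real power: P = Re(S) = 41.87 W.
Step 9 — Reactive power: Q = Im(S) = 2.944 VAR.
Step 10 — Apparent power: |S| = 41.97 VA.
Step 11 — Power factor: PF = P/|S| = 0.9975 (lagging).

(a) P = 41.87 W  (b) Q = 2.944 VAR  (c) S = 41.97 VA  (d) PF = 0.9975 (lagging)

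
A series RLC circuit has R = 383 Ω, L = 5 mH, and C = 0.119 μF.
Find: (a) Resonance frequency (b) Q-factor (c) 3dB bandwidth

Step 1 — Resonance condition Im(Z)=0 gives ω₀ = 1/√(LC).
Step 2 — ω₀ = 1/√(0.005·1.19e-07) = 4.1e+04 rad/s.
Step 3 — f₀ = ω₀/(2π) = 6525 Hz.
Step 4 — Series Q: Q = ω₀L/R = 4.1e+04·0.005/383 = 0.5352.
Step 5 — 3dB bandwidth: Δω = ω₀/Q = 7.66e+04 rad/s; BW = Δω/(2π) = 1.219e+04 Hz.

(a) f₀ = 6525 Hz  (b) Q = 0.5352  (c) BW = 1.219e+04 Hz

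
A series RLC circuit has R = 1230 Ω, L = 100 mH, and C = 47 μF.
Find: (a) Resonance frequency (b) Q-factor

Step 1 — Resonance condition Im(Z)=0 gives ω₀ = 1/√(LC).
Step 2 — ω₀ = 1/√(0.1·4.7e-05) = 461.3 rad/s.
Step 3 — f₀ = ω₀/(2π) = 73.41 Hz.
Step 4 — Series Q: Q = ω₀L/R = 461.3·0.1/1230 = 0.0375.

(a) f₀ = 73.41 Hz  (b) Q = 0.0375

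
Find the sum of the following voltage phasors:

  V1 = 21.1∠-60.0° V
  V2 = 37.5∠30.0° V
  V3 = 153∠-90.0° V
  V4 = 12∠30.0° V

Step 1 — Convert each phasor to rectangular form:
  V1 = 21.1·(cos(-60.0°) + j·sin(-60.0°)) = 10.55 - j18.27 V
  V2 = 37.5·(cos(30.0°) + j·sin(30.0°)) = 32.48 + j18.75 V
  V3 = 153·(cos(-90.0°) + j·sin(-90.0°)) = 0 - j153 V
  V4 = 12·(cos(30.0°) + j·sin(30.0°)) = 10.39 + j6 V
Step 2 — Sum components: V_total = 53.42 - j146.5 V.
Step 3 — Convert to polar: |V_total| = 156 V, ∠V_total = -70.0°.

V_total = 156∠-70.0° V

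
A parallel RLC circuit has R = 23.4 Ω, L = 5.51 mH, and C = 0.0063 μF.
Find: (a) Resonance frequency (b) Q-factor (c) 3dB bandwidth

Step 1 — Resonance: ω₀ = 1/√(LC) = 1/√(0.00551·6.3e-09) = 1.697e+05 rad/s.
Step 2 — f₀ = ω₀/(2π) = 2.701e+04 Hz.
Step 3 — Parallel Q: Q = R/(ω₀L) = 23.4/(1.697e+05·0.00551) = 0.02502.
Step 4 — Bandwidth: Δω = ω₀/Q = 6.783e+06 rad/s; BW = Δω/(2π) = 1.08e+06 Hz.

(a) f₀ = 2.701e+04 Hz  (b) Q = 0.02502  (c) BW = 1.08e+06 Hz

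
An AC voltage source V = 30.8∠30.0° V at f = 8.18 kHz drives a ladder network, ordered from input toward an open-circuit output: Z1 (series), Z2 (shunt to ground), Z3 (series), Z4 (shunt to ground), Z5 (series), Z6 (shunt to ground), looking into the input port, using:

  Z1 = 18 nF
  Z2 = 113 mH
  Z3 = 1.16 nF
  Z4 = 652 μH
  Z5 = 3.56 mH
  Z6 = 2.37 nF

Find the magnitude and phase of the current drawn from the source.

Step 1 — Angular frequency: ω = 2π·f = 2π·8180 = 5.14e+04 rad/s.
Step 2 — Component impedances:
  Z1: Z = 1/(jωC) = -j/(ω·C) = 0 - j1081 Ω
  Z2: Z = jωL = j·5.14e+04·0.113 = 0 + j5808 Ω
  Z3: Z = 1/(jωC) = -j/(ω·C) = 0 - j1.677e+04 Ω
  Z4: Z = jωL = j·5.14e+04·0.000652 = 0 + j33.51 Ω
  Z5: Z = jωL = j·5.14e+04·0.00356 = 0 + j183 Ω
  Z6: Z = 1/(jωC) = -j/(ω·C) = 0 - j8210 Ω
Step 3 — Ladder network (open output): work backward from the far end, alternating series and parallel combinations. Z_in = 0 + j7813 Ω = 7813∠90.0° Ω.
Step 4 — Source phasor: V = 30.8∠30.0° V = 26.67 + j15.4 V.
Step 5 — Ohm's law: I = V / Z_total = (26.67 + j15.4) / (0 + j7813) = 0.001971 - j0.003414 A.
Step 6 — Convert to polar: |I| = 0.003942 A, ∠I = -60.0°.

I = 0.003942∠-60.0° A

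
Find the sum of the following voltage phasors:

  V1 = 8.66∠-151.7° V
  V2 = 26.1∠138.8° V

Step 1 — Convert each phasor to rectangular form:
  V1 = 8.66·(cos(-151.7°) + j·sin(-151.7°)) = -7.625 - j4.106 V
  V2 = 26.1·(cos(138.8°) + j·sin(138.8°)) = -19.64 + j17.19 V
Step 2 — Sum components: V_total = -27.26 + j13.09 V.
Step 3 — Convert to polar: |V_total| = 30.24 V, ∠V_total = 154.4°.

V_total = 30.24∠154.4° V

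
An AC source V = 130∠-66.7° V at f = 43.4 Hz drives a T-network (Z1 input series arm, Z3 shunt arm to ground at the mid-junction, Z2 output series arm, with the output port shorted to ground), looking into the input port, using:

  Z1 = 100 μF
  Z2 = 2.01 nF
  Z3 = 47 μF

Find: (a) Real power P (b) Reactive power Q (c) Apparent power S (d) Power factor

Step 1 — Angular frequency: ω = 2π·f = 2π·43.4 = 272.7 rad/s.
Step 2 — Component impedances:
  Z1: Z = 1/(jωC) = -j/(ω·C) = 0 - j36.67 Ω
  Z2: Z = 1/(jωC) = -j/(ω·C) = 0 - j1.824e+06 Ω
  Z3: Z = 1/(jωC) = -j/(ω·C) = 0 - j78.02 Ω
Step 3 — With the output port shorted to ground, the output series arm Z2 runs from the junction to ground; the shunt arm Z3 also runs from the junction to ground. They appear in parallel: Z3 || Z2 = 0 - j78.02 Ω.
Step 4 — Series with input arm Z1: Z_in = Z1 + (Z3 || Z2) = 0 - j114.7 Ω = 114.7∠-90.0° Ω.
Step 5 — Source phasor: V = 130∠-66.7° V = 51.42 - j119.4 V.
Step 6 — Current: I = V / Z = 1.041 + j0.4483 A = 1.133∠23.3° A.
Step 7 — Complex power: S = V·I* = 0 - j147.3 VA.
Step 8 — Real power: P = Re(S) = 0 W.
Step 9 — Reactive power: Q = Im(S) = -147.3 VAR.
Step 10 — Apparent power: |S| = 147.3 VA.
Step 11 — Power factor: PF = P/|S| = 0 (leading).

(a) P = 0 W  (b) Q = -147.3 VAR  (c) S = 147.3 VA  (d) PF = 0 (leading)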